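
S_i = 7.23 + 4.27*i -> [7.23, 11.5, 15.77, 20.04, 24.31]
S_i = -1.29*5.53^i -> [-1.29, -7.13, -39.45, -218.15, -1206.4]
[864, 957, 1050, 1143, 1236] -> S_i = 864 + 93*i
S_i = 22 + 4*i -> [22, 26, 30, 34, 38]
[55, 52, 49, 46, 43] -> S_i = 55 + -3*i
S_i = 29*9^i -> [29, 261, 2349, 21141, 190269]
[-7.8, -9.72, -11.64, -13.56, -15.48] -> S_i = -7.80 + -1.92*i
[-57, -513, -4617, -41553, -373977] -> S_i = -57*9^i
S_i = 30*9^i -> [30, 270, 2430, 21870, 196830]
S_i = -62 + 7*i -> [-62, -55, -48, -41, -34]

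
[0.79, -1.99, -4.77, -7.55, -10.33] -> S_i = 0.79 + -2.78*i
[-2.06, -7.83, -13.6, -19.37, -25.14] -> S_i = -2.06 + -5.77*i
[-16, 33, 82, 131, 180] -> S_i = -16 + 49*i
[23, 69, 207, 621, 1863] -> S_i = 23*3^i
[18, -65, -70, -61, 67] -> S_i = Random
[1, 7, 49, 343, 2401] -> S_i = 1*7^i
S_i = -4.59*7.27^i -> [-4.59, -33.37, -242.59, -1763.66, -12821.84]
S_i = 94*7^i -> [94, 658, 4606, 32242, 225694]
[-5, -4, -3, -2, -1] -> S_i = -5 + 1*i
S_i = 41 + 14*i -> [41, 55, 69, 83, 97]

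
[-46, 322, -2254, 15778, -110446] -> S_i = -46*-7^i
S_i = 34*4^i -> [34, 136, 544, 2176, 8704]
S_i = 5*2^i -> [5, 10, 20, 40, 80]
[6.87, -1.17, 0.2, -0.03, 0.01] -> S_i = 6.87*(-0.17)^i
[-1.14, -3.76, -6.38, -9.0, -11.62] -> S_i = -1.14 + -2.62*i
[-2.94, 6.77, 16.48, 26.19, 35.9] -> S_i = -2.94 + 9.71*i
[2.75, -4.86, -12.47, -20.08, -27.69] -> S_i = 2.75 + -7.61*i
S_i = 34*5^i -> [34, 170, 850, 4250, 21250]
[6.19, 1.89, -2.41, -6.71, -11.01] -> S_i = 6.19 + -4.30*i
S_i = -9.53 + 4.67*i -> [-9.53, -4.86, -0.19, 4.48, 9.15]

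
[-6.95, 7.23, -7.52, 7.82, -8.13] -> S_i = -6.95*(-1.04)^i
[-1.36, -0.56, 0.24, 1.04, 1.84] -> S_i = -1.36 + 0.80*i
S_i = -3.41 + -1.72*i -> [-3.41, -5.13, -6.85, -8.57, -10.29]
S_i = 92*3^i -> [92, 276, 828, 2484, 7452]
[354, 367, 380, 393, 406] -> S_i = 354 + 13*i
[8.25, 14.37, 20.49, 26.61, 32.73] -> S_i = 8.25 + 6.12*i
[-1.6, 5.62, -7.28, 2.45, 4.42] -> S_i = Random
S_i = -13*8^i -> [-13, -104, -832, -6656, -53248]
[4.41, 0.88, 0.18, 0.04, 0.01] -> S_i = 4.41*0.20^i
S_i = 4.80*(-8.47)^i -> [4.8, -40.66, 344.36, -2916.7, 24704.43]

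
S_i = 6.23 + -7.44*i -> [6.23, -1.21, -8.65, -16.09, -23.53]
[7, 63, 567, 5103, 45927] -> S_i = 7*9^i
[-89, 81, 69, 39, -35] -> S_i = Random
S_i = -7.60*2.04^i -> [-7.6, -15.5, -31.63, -64.52, -131.62]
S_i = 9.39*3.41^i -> [9.39, 32.02, 109.19, 372.33, 1269.65]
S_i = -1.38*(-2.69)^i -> [-1.38, 3.71, -9.99, 26.86, -72.26]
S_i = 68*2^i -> [68, 136, 272, 544, 1088]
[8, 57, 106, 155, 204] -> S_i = 8 + 49*i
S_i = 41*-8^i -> [41, -328, 2624, -20992, 167936]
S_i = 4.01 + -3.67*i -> [4.01, 0.34, -3.33, -7.0, -10.67]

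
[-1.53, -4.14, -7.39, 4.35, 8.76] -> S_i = Random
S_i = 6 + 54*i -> [6, 60, 114, 168, 222]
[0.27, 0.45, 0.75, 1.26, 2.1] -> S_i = 0.27*1.67^i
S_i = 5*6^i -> [5, 30, 180, 1080, 6480]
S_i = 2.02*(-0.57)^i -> [2.02, -1.15, 0.66, -0.37, 0.21]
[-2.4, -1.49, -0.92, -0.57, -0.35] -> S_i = -2.40*0.62^i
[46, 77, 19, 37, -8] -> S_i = Random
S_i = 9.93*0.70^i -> [9.93, 6.95, 4.87, 3.41, 2.38]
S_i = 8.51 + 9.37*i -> [8.51, 17.88, 27.25, 36.62, 45.99]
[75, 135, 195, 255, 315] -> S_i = 75 + 60*i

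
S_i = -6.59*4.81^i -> [-6.59, -31.7, -152.47, -733.37, -3527.49]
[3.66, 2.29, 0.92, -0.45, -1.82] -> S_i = 3.66 + -1.37*i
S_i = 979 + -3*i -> [979, 976, 973, 970, 967]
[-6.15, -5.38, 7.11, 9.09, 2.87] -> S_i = Random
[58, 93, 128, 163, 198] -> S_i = 58 + 35*i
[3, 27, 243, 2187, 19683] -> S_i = 3*9^i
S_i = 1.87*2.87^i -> [1.87, 5.37, 15.4, 44.21, 126.87]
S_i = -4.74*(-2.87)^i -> [-4.74, 13.6, -39.04, 112.05, -321.59]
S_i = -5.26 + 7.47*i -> [-5.26, 2.21, 9.68, 17.15, 24.62]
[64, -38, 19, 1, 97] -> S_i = Random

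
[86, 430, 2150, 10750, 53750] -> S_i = 86*5^i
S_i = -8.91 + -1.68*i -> [-8.91, -10.59, -12.27, -13.95, -15.63]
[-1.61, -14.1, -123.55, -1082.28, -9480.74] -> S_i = -1.61*8.76^i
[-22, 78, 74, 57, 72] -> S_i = Random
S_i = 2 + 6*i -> [2, 8, 14, 20, 26]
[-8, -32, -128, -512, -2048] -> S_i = -8*4^i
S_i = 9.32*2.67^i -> [9.32, 24.88, 66.44, 177.4, 473.65]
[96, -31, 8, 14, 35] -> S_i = Random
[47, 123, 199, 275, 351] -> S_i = 47 + 76*i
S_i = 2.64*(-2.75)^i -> [2.64, -7.26, 19.96, -54.9, 150.99]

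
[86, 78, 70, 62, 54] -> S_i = 86 + -8*i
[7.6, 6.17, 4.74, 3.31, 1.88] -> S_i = 7.60 + -1.43*i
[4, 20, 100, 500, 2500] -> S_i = 4*5^i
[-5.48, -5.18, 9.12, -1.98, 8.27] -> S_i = Random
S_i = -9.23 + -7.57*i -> [-9.23, -16.8, -24.37, -31.94, -39.51]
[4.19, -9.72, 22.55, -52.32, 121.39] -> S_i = 4.19*(-2.32)^i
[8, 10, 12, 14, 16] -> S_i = 8 + 2*i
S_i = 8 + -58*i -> [8, -50, -108, -166, -224]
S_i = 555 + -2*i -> [555, 553, 551, 549, 547]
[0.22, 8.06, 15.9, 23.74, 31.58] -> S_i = 0.22 + 7.84*i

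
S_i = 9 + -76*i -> [9, -67, -143, -219, -295]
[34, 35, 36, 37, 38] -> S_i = 34 + 1*i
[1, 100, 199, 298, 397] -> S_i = 1 + 99*i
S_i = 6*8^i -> [6, 48, 384, 3072, 24576]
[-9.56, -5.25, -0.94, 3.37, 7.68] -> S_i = -9.56 + 4.31*i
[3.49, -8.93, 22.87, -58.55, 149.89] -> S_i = 3.49*(-2.56)^i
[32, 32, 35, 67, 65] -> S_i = Random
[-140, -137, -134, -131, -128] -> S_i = -140 + 3*i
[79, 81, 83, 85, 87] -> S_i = 79 + 2*i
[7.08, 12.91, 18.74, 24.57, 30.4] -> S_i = 7.08 + 5.83*i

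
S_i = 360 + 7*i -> [360, 367, 374, 381, 388]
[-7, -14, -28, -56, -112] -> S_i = -7*2^i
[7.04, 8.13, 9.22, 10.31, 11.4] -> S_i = 7.04 + 1.09*i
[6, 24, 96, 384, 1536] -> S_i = 6*4^i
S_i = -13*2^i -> [-13, -26, -52, -104, -208]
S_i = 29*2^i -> [29, 58, 116, 232, 464]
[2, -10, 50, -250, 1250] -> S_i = 2*-5^i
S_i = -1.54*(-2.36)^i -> [-1.54, 3.63, -8.58, 20.24, -47.77]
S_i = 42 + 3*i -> [42, 45, 48, 51, 54]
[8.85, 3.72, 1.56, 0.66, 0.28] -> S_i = 8.85*0.42^i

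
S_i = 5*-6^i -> [5, -30, 180, -1080, 6480]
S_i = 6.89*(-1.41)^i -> [6.89, -9.71, 13.7, -19.31, 27.23]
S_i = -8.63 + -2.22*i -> [-8.63, -10.85, -13.07, -15.29, -17.51]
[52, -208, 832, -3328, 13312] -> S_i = 52*-4^i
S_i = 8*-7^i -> [8, -56, 392, -2744, 19208]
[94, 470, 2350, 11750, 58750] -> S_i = 94*5^i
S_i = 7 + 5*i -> [7, 12, 17, 22, 27]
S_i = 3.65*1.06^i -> [3.65, 3.87, 4.1, 4.35, 4.61]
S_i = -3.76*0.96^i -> [-3.76, -3.61, -3.47, -3.33, -3.19]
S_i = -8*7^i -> [-8, -56, -392, -2744, -19208]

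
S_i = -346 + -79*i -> [-346, -425, -504, -583, -662]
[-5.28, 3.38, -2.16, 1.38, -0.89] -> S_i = -5.28*(-0.64)^i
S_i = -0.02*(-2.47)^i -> [-0.02, 0.05, -0.12, 0.3, -0.74]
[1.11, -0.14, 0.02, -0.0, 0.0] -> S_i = 1.11*(-0.13)^i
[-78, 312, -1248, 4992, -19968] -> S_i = -78*-4^i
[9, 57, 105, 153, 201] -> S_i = 9 + 48*i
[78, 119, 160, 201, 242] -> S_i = 78 + 41*i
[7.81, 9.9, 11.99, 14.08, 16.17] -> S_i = 7.81 + 2.09*i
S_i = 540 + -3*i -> [540, 537, 534, 531, 528]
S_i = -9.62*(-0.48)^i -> [-9.62, 4.62, -2.22, 1.06, -0.51]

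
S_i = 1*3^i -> [1, 3, 9, 27, 81]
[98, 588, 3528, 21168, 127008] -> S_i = 98*6^i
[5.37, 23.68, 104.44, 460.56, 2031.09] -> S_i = 5.37*4.41^i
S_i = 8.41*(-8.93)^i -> [8.41, -75.1, 670.65, -5988.95, 53481.28]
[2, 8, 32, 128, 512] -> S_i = 2*4^i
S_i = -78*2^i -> [-78, -156, -312, -624, -1248]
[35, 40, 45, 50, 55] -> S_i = 35 + 5*i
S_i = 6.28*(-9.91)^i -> [6.28, -62.23, 616.75, -6111.96, 60569.54]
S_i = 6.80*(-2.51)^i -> [6.8, -17.07, 42.84, -107.53, 269.9]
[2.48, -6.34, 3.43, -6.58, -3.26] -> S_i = Random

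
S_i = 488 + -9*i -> [488, 479, 470, 461, 452]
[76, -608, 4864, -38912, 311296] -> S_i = 76*-8^i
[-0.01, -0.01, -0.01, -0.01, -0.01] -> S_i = -0.01*1.09^i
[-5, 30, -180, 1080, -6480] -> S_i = -5*-6^i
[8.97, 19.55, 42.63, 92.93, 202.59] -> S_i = 8.97*2.18^i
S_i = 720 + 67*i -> [720, 787, 854, 921, 988]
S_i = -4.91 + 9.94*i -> [-4.91, 5.03, 14.97, 24.91, 34.85]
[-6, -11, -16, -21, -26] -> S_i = -6 + -5*i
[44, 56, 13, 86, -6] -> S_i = Random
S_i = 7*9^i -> [7, 63, 567, 5103, 45927]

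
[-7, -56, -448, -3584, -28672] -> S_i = -7*8^i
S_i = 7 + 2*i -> [7, 9, 11, 13, 15]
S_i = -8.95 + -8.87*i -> [-8.95, -17.82, -26.69, -35.56, -44.43]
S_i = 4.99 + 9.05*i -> [4.99, 14.04, 23.09, 32.14, 41.19]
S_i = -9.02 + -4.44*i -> [-9.02, -13.46, -17.9, -22.34, -26.78]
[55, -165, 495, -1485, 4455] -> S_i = 55*-3^i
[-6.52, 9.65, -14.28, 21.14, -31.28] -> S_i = -6.52*(-1.48)^i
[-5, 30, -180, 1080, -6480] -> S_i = -5*-6^i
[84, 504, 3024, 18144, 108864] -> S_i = 84*6^i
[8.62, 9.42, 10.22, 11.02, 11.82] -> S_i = 8.62 + 0.80*i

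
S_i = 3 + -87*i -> [3, -84, -171, -258, -345]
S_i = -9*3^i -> [-9, -27, -81, -243, -729]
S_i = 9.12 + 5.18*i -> [9.12, 14.3, 19.48, 24.66, 29.84]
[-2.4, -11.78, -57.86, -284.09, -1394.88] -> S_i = -2.40*4.91^i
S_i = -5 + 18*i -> [-5, 13, 31, 49, 67]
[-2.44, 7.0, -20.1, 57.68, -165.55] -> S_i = -2.44*(-2.87)^i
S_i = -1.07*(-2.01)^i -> [-1.07, 2.15, -4.32, 8.69, -17.46]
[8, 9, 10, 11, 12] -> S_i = 8 + 1*i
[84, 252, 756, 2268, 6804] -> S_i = 84*3^i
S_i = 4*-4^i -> [4, -16, 64, -256, 1024]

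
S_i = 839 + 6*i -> [839, 845, 851, 857, 863]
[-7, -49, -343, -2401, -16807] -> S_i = -7*7^i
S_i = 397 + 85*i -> [397, 482, 567, 652, 737]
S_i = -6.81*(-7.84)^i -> [-6.81, 53.39, -418.58, 3281.67, -25728.32]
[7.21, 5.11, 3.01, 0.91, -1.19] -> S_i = 7.21 + -2.10*i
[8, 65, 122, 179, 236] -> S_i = 8 + 57*i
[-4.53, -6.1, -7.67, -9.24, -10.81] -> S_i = -4.53 + -1.57*i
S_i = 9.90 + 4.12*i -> [9.9, 14.02, 18.14, 22.26, 26.38]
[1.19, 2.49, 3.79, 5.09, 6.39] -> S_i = 1.19 + 1.30*i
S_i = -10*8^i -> [-10, -80, -640, -5120, -40960]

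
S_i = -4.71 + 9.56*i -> [-4.71, 4.85, 14.41, 23.97, 33.53]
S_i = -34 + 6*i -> [-34, -28, -22, -16, -10]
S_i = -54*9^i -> [-54, -486, -4374, -39366, -354294]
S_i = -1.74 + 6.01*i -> [-1.74, 4.27, 10.28, 16.29, 22.3]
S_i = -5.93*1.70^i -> [-5.93, -10.08, -17.14, -29.13, -49.53]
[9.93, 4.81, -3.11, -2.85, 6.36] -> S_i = Random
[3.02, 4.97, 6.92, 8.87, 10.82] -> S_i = 3.02 + 1.95*i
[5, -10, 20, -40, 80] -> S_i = 5*-2^i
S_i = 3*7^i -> [3, 21, 147, 1029, 7203]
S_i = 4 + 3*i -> [4, 7, 10, 13, 16]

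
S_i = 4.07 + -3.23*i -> [4.07, 0.84, -2.39, -5.62, -8.85]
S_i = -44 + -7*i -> [-44, -51, -58, -65, -72]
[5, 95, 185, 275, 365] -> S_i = 5 + 90*i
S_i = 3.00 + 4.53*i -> [3.0, 7.53, 12.06, 16.59, 21.12]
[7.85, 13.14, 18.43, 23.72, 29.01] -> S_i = 7.85 + 5.29*i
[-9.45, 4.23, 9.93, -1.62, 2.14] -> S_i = Random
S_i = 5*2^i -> [5, 10, 20, 40, 80]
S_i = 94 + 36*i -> [94, 130, 166, 202, 238]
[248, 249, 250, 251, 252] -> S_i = 248 + 1*i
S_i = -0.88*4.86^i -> [-0.88, -4.28, -20.79, -101.02, -490.94]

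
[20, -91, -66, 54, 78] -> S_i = Random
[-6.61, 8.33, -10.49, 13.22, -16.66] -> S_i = -6.61*(-1.26)^i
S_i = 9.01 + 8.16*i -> [9.01, 17.17, 25.33, 33.49, 41.65]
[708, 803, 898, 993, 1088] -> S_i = 708 + 95*i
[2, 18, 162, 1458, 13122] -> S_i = 2*9^i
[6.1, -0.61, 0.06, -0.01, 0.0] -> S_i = 6.10*(-0.10)^i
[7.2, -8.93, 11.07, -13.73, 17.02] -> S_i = 7.20*(-1.24)^i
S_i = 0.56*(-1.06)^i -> [0.56, -0.59, 0.63, -0.67, 0.71]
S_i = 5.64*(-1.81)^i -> [5.64, -10.21, 18.48, -33.44, 60.53]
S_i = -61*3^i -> [-61, -183, -549, -1647, -4941]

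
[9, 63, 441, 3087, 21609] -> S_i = 9*7^i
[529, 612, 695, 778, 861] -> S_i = 529 + 83*i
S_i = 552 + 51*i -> [552, 603, 654, 705, 756]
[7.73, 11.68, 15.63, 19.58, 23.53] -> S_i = 7.73 + 3.95*i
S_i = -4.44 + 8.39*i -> [-4.44, 3.95, 12.34, 20.73, 29.12]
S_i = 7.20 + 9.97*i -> [7.2, 17.17, 27.14, 37.11, 47.08]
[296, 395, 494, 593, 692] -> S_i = 296 + 99*i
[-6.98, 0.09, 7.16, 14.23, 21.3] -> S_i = -6.98 + 7.07*i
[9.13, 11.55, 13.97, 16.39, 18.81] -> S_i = 9.13 + 2.42*i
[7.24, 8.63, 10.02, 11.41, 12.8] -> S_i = 7.24 + 1.39*i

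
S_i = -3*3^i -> [-3, -9, -27, -81, -243]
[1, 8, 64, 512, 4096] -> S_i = 1*8^i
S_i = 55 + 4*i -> [55, 59, 63, 67, 71]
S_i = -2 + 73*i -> [-2, 71, 144, 217, 290]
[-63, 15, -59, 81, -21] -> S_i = Random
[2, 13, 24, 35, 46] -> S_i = 2 + 11*i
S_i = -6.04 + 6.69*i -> [-6.04, 0.65, 7.34, 14.03, 20.72]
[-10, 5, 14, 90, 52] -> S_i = Random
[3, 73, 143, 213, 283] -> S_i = 3 + 70*i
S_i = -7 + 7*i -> [-7, 0, 7, 14, 21]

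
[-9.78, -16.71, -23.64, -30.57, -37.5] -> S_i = -9.78 + -6.93*i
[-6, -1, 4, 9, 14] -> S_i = -6 + 5*i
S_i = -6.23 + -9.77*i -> [-6.23, -16.0, -25.77, -35.54, -45.31]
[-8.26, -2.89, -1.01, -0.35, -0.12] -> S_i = -8.26*0.35^i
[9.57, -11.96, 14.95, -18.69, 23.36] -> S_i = 9.57*(-1.25)^i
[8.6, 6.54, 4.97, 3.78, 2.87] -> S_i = 8.60*0.76^i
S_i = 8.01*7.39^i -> [8.01, 59.19, 437.44, 3232.7, 23889.68]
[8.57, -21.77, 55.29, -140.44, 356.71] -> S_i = 8.57*(-2.54)^i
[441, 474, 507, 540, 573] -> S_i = 441 + 33*i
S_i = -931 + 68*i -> [-931, -863, -795, -727, -659]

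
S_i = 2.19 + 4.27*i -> [2.19, 6.46, 10.73, 15.0, 19.27]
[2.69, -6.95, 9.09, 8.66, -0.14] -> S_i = Random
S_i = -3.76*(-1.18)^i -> [-3.76, 4.44, -5.24, 6.18, -7.29]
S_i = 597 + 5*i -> [597, 602, 607, 612, 617]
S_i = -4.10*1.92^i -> [-4.1, -7.87, -15.11, -29.02, -55.72]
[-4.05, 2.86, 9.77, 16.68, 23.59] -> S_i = -4.05 + 6.91*i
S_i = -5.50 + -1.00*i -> [-5.5, -6.5, -7.5, -8.5, -9.5]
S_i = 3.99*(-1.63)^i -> [3.99, -6.5, 10.6, -17.28, 28.17]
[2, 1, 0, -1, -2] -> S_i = 2 + -1*i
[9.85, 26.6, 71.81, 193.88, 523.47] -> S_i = 9.85*2.70^i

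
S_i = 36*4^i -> [36, 144, 576, 2304, 9216]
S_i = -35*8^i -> [-35, -280, -2240, -17920, -143360]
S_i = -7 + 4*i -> [-7, -3, 1, 5, 9]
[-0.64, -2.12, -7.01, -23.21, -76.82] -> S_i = -0.64*3.31^i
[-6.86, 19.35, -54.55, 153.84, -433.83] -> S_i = -6.86*(-2.82)^i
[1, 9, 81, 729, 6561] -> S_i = 1*9^i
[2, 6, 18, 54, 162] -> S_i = 2*3^i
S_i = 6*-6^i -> [6, -36, 216, -1296, 7776]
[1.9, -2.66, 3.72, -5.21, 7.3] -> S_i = 1.90*(-1.40)^i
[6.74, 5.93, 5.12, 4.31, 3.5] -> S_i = 6.74 + -0.81*i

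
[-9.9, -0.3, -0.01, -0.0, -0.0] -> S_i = -9.90*0.03^i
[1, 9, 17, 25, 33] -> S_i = 1 + 8*i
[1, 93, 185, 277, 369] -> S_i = 1 + 92*i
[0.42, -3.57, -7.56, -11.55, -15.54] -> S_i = 0.42 + -3.99*i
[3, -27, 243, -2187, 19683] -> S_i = 3*-9^i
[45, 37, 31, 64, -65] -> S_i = Random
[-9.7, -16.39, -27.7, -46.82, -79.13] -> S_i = -9.70*1.69^i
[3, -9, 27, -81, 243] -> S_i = 3*-3^i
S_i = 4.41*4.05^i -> [4.41, 17.86, 72.34, 292.96, 1186.48]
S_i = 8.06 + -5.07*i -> [8.06, 2.99, -2.08, -7.15, -12.22]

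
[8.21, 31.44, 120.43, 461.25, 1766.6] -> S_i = 8.21*3.83^i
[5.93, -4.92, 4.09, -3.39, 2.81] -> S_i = 5.93*(-0.83)^i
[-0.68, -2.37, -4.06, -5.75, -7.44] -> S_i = -0.68 + -1.69*i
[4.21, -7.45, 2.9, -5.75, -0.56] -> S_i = Random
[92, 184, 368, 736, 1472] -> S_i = 92*2^i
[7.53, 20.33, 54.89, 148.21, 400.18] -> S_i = 7.53*2.70^i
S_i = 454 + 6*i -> [454, 460, 466, 472, 478]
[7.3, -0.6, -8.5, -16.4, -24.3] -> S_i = 7.30 + -7.90*i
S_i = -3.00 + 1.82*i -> [-3.0, -1.18, 0.64, 2.46, 4.28]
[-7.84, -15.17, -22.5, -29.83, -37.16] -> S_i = -7.84 + -7.33*i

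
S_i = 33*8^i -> [33, 264, 2112, 16896, 135168]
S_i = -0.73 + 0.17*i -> [-0.73, -0.56, -0.39, -0.22, -0.05]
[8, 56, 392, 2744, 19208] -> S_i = 8*7^i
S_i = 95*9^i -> [95, 855, 7695, 69255, 623295]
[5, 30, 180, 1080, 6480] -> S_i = 5*6^i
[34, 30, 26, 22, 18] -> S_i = 34 + -4*i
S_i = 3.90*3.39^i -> [3.9, 13.22, 44.82, 151.94, 515.07]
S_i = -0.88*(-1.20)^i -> [-0.88, 1.06, -1.27, 1.52, -1.82]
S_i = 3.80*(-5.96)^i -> [3.8, -22.65, 134.98, -804.49, 4794.78]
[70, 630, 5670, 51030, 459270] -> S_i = 70*9^i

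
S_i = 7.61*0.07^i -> [7.61, 0.53, 0.04, 0.0, 0.0]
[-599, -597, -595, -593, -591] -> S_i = -599 + 2*i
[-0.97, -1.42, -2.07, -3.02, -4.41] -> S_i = -0.97*1.46^i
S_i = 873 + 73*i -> [873, 946, 1019, 1092, 1165]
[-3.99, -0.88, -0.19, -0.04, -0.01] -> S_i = -3.99*0.22^i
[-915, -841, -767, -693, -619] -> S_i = -915 + 74*i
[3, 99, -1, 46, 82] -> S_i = Random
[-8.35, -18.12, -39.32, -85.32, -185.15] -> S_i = -8.35*2.17^i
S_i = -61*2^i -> [-61, -122, -244, -488, -976]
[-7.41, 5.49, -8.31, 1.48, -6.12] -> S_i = Random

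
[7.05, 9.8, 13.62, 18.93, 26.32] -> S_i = 7.05*1.39^i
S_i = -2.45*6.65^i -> [-2.45, -16.29, -108.35, -720.5, -4791.29]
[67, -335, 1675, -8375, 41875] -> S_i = 67*-5^i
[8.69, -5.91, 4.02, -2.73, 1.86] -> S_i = 8.69*(-0.68)^i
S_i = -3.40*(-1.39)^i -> [-3.4, 4.73, -6.57, 9.13, -12.69]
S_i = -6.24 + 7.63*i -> [-6.24, 1.39, 9.02, 16.65, 24.28]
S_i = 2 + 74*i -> [2, 76, 150, 224, 298]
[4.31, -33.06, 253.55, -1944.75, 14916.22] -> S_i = 4.31*(-7.67)^i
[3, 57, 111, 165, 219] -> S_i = 3 + 54*i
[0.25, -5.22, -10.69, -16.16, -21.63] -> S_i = 0.25 + -5.47*i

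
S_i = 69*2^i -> [69, 138, 276, 552, 1104]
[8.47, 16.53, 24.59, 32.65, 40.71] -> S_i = 8.47 + 8.06*i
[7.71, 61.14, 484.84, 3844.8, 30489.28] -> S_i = 7.71*7.93^i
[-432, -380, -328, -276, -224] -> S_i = -432 + 52*i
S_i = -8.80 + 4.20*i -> [-8.8, -4.6, -0.4, 3.8, 8.0]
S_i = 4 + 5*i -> [4, 9, 14, 19, 24]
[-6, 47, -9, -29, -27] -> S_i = Random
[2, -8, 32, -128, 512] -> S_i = 2*-4^i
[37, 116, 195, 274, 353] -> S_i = 37 + 79*i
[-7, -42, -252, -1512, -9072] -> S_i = -7*6^i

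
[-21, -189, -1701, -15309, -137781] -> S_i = -21*9^i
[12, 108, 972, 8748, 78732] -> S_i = 12*9^i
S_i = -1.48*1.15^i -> [-1.48, -1.7, -1.96, -2.25, -2.59]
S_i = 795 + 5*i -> [795, 800, 805, 810, 815]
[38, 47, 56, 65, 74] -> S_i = 38 + 9*i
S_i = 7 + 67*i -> [7, 74, 141, 208, 275]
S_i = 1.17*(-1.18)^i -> [1.17, -1.38, 1.63, -1.92, 2.27]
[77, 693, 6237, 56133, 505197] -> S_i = 77*9^i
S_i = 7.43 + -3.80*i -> [7.43, 3.63, -0.17, -3.97, -7.77]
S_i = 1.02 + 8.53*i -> [1.02, 9.55, 18.08, 26.61, 35.14]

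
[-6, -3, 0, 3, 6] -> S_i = -6 + 3*i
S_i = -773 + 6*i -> [-773, -767, -761, -755, -749]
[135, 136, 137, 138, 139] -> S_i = 135 + 1*i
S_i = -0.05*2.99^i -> [-0.05, -0.15, -0.45, -1.34, -4.0]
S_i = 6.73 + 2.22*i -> [6.73, 8.95, 11.17, 13.39, 15.61]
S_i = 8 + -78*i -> [8, -70, -148, -226, -304]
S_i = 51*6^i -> [51, 306, 1836, 11016, 66096]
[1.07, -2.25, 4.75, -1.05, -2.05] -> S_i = Random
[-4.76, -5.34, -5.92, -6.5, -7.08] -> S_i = -4.76 + -0.58*i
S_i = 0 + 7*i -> [0, 7, 14, 21, 28]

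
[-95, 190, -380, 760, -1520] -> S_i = -95*-2^i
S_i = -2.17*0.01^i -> [-2.17, -0.02, -0.0, -0.0, -0.0]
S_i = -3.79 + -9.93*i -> [-3.79, -13.72, -23.65, -33.58, -43.51]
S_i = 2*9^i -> [2, 18, 162, 1458, 13122]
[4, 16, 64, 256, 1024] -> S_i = 4*4^i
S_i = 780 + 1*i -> [780, 781, 782, 783, 784]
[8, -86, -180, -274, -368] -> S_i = 8 + -94*i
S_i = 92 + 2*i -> [92, 94, 96, 98, 100]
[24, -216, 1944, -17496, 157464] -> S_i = 24*-9^i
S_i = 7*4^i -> [7, 28, 112, 448, 1792]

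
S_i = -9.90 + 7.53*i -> [-9.9, -2.37, 5.16, 12.69, 20.22]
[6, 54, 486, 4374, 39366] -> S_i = 6*9^i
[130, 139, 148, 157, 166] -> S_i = 130 + 9*i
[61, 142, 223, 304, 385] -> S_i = 61 + 81*i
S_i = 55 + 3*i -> [55, 58, 61, 64, 67]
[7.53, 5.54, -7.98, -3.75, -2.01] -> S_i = Random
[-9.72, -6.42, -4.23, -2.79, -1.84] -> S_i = -9.72*0.66^i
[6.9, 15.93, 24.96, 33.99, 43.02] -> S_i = 6.90 + 9.03*i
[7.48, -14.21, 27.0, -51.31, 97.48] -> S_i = 7.48*(-1.90)^i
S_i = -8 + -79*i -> [-8, -87, -166, -245, -324]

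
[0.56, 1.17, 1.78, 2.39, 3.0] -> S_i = 0.56 + 0.61*i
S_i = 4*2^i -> [4, 8, 16, 32, 64]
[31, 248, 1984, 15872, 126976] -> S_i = 31*8^i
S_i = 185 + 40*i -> [185, 225, 265, 305, 345]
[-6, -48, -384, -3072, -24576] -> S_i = -6*8^i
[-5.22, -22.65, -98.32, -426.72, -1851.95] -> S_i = -5.22*4.34^i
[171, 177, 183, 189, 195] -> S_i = 171 + 6*i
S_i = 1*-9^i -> [1, -9, 81, -729, 6561]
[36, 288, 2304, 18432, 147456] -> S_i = 36*8^i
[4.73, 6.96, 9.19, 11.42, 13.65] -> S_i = 4.73 + 2.23*i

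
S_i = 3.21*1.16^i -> [3.21, 3.72, 4.32, 5.01, 5.81]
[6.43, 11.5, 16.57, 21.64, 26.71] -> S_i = 6.43 + 5.07*i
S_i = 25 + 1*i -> [25, 26, 27, 28, 29]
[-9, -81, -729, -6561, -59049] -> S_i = -9*9^i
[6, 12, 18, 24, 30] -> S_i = 6 + 6*i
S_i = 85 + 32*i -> [85, 117, 149, 181, 213]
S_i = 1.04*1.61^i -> [1.04, 1.67, 2.7, 4.34, 6.99]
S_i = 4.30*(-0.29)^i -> [4.3, -1.25, 0.36, -0.1, 0.03]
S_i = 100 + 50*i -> [100, 150, 200, 250, 300]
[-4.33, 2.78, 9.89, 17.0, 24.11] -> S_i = -4.33 + 7.11*i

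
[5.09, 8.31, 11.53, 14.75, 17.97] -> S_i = 5.09 + 3.22*i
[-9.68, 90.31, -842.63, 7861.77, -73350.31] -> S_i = -9.68*(-9.33)^i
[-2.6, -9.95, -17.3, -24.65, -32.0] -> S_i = -2.60 + -7.35*i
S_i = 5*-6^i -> [5, -30, 180, -1080, 6480]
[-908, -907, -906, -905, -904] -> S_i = -908 + 1*i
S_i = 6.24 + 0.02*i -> [6.24, 6.26, 6.28, 6.3, 6.32]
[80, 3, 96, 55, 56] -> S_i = Random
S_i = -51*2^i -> [-51, -102, -204, -408, -816]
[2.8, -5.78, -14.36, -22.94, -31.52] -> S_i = 2.80 + -8.58*i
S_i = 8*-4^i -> [8, -32, 128, -512, 2048]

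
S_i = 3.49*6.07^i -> [3.49, 21.18, 128.59, 780.53, 4737.84]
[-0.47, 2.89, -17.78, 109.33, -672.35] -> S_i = -0.47*(-6.15)^i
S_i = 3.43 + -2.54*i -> [3.43, 0.89, -1.65, -4.19, -6.73]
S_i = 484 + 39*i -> [484, 523, 562, 601, 640]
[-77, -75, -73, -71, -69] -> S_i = -77 + 2*i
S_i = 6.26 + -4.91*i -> [6.26, 1.35, -3.56, -8.47, -13.38]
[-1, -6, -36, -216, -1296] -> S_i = -1*6^i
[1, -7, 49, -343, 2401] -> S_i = 1*-7^i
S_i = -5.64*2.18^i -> [-5.64, -12.3, -26.8, -58.43, -127.38]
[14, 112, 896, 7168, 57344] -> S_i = 14*8^i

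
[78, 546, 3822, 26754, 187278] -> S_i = 78*7^i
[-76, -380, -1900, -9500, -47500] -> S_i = -76*5^i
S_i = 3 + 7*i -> [3, 10, 17, 24, 31]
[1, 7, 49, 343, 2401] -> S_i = 1*7^i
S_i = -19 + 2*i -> [-19, -17, -15, -13, -11]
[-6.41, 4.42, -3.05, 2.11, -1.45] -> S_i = -6.41*(-0.69)^i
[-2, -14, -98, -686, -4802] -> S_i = -2*7^i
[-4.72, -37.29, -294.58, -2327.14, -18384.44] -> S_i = -4.72*7.90^i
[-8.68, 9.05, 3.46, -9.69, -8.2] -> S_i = Random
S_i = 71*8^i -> [71, 568, 4544, 36352, 290816]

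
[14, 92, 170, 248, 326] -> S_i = 14 + 78*i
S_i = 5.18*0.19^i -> [5.18, 0.98, 0.19, 0.04, 0.01]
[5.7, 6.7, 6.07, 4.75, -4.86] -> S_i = Random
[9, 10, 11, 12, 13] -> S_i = 9 + 1*i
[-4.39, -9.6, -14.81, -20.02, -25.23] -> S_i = -4.39 + -5.21*i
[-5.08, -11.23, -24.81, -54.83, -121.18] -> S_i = -5.08*2.21^i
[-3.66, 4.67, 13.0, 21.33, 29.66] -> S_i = -3.66 + 8.33*i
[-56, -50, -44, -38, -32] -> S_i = -56 + 6*i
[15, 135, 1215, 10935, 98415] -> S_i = 15*9^i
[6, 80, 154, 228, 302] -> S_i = 6 + 74*i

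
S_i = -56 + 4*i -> [-56, -52, -48, -44, -40]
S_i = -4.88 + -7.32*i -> [-4.88, -12.2, -19.52, -26.84, -34.16]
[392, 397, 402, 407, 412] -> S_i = 392 + 5*i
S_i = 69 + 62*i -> [69, 131, 193, 255, 317]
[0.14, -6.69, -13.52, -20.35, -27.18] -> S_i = 0.14 + -6.83*i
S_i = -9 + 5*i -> [-9, -4, 1, 6, 11]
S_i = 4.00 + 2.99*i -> [4.0, 6.99, 9.98, 12.97, 15.96]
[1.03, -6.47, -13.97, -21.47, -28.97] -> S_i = 1.03 + -7.50*i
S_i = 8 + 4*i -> [8, 12, 16, 20, 24]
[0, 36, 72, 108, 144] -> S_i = 0 + 36*i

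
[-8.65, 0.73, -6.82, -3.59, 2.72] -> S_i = Random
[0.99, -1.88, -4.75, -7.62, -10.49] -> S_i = 0.99 + -2.87*i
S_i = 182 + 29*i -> [182, 211, 240, 269, 298]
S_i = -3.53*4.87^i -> [-3.53, -17.19, -83.72, -407.72, -1985.59]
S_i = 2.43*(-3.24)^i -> [2.43, -7.87, 25.51, -82.65, 267.79]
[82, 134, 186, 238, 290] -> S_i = 82 + 52*i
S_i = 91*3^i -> [91, 273, 819, 2457, 7371]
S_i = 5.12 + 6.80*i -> [5.12, 11.92, 18.72, 25.52, 32.32]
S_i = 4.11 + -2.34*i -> [4.11, 1.77, -0.57, -2.91, -5.25]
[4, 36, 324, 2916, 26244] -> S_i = 4*9^i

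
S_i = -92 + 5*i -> [-92, -87, -82, -77, -72]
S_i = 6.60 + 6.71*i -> [6.6, 13.31, 20.02, 26.73, 33.44]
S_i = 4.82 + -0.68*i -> [4.82, 4.14, 3.46, 2.78, 2.1]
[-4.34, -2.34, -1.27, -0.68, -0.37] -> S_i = -4.34*0.54^i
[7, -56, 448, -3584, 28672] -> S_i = 7*-8^i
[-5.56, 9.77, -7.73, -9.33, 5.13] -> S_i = Random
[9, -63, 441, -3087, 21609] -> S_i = 9*-7^i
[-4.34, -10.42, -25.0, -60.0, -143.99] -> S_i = -4.34*2.40^i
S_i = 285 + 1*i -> [285, 286, 287, 288, 289]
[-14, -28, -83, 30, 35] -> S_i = Random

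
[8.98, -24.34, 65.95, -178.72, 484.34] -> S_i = 8.98*(-2.71)^i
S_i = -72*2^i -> [-72, -144, -288, -576, -1152]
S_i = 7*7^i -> [7, 49, 343, 2401, 16807]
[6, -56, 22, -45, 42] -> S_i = Random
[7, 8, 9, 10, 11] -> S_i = 7 + 1*i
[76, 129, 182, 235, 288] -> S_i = 76 + 53*i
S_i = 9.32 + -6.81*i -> [9.32, 2.51, -4.3, -11.11, -17.92]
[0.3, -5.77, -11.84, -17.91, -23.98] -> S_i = 0.30 + -6.07*i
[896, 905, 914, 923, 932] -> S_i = 896 + 9*i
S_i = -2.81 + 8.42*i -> [-2.81, 5.61, 14.03, 22.45, 30.87]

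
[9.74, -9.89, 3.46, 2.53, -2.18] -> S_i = Random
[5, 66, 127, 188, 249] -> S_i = 5 + 61*i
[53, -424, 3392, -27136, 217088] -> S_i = 53*-8^i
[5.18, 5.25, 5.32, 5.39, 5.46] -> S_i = 5.18 + 0.07*i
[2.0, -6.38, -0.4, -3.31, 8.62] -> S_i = Random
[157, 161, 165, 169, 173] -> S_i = 157 + 4*i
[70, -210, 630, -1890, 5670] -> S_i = 70*-3^i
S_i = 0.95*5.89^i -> [0.95, 5.6, 32.96, 194.12, 1143.36]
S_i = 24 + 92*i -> [24, 116, 208, 300, 392]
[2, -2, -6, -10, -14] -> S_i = 2 + -4*i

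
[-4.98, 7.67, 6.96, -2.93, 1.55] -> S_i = Random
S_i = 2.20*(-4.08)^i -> [2.2, -8.98, 36.62, -149.42, 609.63]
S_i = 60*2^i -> [60, 120, 240, 480, 960]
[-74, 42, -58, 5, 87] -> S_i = Random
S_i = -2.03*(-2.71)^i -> [-2.03, 5.5, -14.91, 40.4, -109.49]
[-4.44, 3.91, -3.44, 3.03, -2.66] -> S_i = -4.44*(-0.88)^i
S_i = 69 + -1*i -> [69, 68, 67, 66, 65]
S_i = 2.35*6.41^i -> [2.35, 15.06, 96.56, 618.93, 3967.35]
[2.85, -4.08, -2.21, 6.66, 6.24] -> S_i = Random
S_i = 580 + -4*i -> [580, 576, 572, 568, 564]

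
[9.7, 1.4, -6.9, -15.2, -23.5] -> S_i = 9.70 + -8.30*i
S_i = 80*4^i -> [80, 320, 1280, 5120, 20480]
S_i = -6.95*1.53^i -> [-6.95, -10.63, -16.27, -24.89, -38.08]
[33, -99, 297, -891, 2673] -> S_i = 33*-3^i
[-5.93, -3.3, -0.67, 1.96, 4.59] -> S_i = -5.93 + 2.63*i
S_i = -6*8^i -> [-6, -48, -384, -3072, -24576]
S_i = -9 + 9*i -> [-9, 0, 9, 18, 27]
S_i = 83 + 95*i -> [83, 178, 273, 368, 463]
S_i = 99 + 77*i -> [99, 176, 253, 330, 407]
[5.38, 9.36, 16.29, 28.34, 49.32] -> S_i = 5.38*1.74^i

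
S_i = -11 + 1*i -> [-11, -10, -9, -8, -7]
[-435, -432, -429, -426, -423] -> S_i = -435 + 3*i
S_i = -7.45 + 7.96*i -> [-7.45, 0.51, 8.47, 16.43, 24.39]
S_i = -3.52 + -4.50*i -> [-3.52, -8.02, -12.52, -17.02, -21.52]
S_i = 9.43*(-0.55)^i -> [9.43, -5.19, 2.85, -1.57, 0.86]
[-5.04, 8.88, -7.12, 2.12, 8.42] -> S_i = Random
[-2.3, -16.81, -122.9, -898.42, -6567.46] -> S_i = -2.30*7.31^i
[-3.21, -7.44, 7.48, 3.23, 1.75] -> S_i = Random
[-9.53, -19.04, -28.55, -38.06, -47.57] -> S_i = -9.53 + -9.51*i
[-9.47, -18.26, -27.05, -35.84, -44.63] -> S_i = -9.47 + -8.79*i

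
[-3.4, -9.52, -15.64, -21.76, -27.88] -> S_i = -3.40 + -6.12*i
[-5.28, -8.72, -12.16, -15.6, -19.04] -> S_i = -5.28 + -3.44*i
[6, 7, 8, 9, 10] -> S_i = 6 + 1*i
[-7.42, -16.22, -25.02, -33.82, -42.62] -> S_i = -7.42 + -8.80*i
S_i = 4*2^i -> [4, 8, 16, 32, 64]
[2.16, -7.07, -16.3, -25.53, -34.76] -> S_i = 2.16 + -9.23*i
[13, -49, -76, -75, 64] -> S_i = Random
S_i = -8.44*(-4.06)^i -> [-8.44, 34.27, -139.12, 564.83, -2293.22]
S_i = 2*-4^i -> [2, -8, 32, -128, 512]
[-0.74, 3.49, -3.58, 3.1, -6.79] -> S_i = Random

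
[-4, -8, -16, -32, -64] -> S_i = -4*2^i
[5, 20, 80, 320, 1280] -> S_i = 5*4^i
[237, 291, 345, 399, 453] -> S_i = 237 + 54*i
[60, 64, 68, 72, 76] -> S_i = 60 + 4*i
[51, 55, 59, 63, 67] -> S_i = 51 + 4*i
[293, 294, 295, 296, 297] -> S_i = 293 + 1*i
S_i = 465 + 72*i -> [465, 537, 609, 681, 753]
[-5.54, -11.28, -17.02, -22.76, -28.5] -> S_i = -5.54 + -5.74*i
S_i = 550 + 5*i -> [550, 555, 560, 565, 570]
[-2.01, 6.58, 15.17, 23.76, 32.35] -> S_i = -2.01 + 8.59*i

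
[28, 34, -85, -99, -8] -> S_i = Random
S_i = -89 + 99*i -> [-89, 10, 109, 208, 307]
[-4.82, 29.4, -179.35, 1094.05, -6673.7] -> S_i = -4.82*(-6.10)^i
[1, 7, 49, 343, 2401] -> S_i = 1*7^i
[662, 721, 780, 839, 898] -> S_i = 662 + 59*i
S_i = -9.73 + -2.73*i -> [-9.73, -12.46, -15.19, -17.92, -20.65]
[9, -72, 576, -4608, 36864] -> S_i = 9*-8^i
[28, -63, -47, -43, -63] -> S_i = Random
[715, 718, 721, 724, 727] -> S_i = 715 + 3*i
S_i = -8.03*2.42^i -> [-8.03, -19.43, -47.03, -113.81, -275.41]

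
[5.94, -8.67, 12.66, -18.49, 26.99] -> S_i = 5.94*(-1.46)^i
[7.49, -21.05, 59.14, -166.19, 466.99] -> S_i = 7.49*(-2.81)^i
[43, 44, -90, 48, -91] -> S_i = Random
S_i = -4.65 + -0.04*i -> [-4.65, -4.69, -4.73, -4.77, -4.81]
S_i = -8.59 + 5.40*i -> [-8.59, -3.19, 2.21, 7.61, 13.01]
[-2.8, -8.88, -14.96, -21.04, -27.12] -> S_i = -2.80 + -6.08*i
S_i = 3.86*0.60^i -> [3.86, 2.32, 1.39, 0.83, 0.5]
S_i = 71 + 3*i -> [71, 74, 77, 80, 83]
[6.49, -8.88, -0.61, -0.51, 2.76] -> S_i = Random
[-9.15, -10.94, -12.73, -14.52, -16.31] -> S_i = -9.15 + -1.79*i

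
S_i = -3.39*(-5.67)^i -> [-3.39, 19.22, -108.98, 617.94, -3503.74]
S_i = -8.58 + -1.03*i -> [-8.58, -9.61, -10.64, -11.67, -12.7]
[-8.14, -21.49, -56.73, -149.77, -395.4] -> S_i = -8.14*2.64^i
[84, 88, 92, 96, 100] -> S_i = 84 + 4*i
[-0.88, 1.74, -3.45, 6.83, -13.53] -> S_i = -0.88*(-1.98)^i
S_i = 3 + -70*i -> [3, -67, -137, -207, -277]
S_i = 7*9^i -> [7, 63, 567, 5103, 45927]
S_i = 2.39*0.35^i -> [2.39, 0.84, 0.29, 0.1, 0.04]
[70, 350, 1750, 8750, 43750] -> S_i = 70*5^i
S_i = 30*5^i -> [30, 150, 750, 3750, 18750]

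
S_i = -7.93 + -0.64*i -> [-7.93, -8.57, -9.21, -9.85, -10.49]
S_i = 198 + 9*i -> [198, 207, 216, 225, 234]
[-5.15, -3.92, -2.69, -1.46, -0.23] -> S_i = -5.15 + 1.23*i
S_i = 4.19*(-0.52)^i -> [4.19, -2.18, 1.13, -0.59, 0.31]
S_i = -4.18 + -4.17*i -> [-4.18, -8.35, -12.52, -16.69, -20.86]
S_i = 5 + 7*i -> [5, 12, 19, 26, 33]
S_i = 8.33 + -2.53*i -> [8.33, 5.8, 3.27, 0.74, -1.79]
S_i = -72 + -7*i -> [-72, -79, -86, -93, -100]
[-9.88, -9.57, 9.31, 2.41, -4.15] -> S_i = Random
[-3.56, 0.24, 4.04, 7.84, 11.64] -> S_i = -3.56 + 3.80*i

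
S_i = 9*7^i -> [9, 63, 441, 3087, 21609]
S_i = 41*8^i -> [41, 328, 2624, 20992, 167936]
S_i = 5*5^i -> [5, 25, 125, 625, 3125]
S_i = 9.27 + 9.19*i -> [9.27, 18.46, 27.65, 36.84, 46.03]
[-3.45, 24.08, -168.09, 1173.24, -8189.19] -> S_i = -3.45*(-6.98)^i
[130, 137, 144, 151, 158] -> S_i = 130 + 7*i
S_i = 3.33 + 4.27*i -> [3.33, 7.6, 11.87, 16.14, 20.41]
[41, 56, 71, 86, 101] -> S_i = 41 + 15*i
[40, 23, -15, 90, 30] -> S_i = Random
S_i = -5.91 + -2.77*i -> [-5.91, -8.68, -11.45, -14.22, -16.99]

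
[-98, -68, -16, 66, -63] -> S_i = Random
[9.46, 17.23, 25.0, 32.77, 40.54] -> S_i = 9.46 + 7.77*i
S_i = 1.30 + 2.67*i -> [1.3, 3.97, 6.64, 9.31, 11.98]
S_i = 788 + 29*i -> [788, 817, 846, 875, 904]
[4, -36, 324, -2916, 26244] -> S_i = 4*-9^i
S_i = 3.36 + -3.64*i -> [3.36, -0.28, -3.92, -7.56, -11.2]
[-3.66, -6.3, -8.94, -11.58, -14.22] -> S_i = -3.66 + -2.64*i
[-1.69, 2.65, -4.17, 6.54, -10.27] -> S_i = -1.69*(-1.57)^i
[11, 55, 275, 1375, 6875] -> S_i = 11*5^i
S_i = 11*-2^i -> [11, -22, 44, -88, 176]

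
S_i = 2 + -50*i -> [2, -48, -98, -148, -198]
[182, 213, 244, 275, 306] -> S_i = 182 + 31*i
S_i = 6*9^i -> [6, 54, 486, 4374, 39366]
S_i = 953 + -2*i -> [953, 951, 949, 947, 945]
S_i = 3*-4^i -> [3, -12, 48, -192, 768]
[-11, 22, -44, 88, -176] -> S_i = -11*-2^i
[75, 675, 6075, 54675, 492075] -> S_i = 75*9^i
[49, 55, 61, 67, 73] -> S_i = 49 + 6*i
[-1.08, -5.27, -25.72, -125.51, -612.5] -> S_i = -1.08*4.88^i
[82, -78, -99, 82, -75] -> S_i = Random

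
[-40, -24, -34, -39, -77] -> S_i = Random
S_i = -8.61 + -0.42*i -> [-8.61, -9.03, -9.45, -9.87, -10.29]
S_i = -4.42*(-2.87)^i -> [-4.42, 12.69, -36.41, 104.49, -299.88]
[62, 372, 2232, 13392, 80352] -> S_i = 62*6^i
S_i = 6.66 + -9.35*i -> [6.66, -2.69, -12.04, -21.39, -30.74]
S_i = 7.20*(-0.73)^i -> [7.2, -5.26, 3.84, -2.8, 2.04]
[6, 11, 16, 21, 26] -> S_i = 6 + 5*i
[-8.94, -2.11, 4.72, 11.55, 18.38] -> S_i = -8.94 + 6.83*i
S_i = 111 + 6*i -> [111, 117, 123, 129, 135]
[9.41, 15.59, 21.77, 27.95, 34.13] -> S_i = 9.41 + 6.18*i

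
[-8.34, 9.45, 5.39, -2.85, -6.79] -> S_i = Random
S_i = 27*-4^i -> [27, -108, 432, -1728, 6912]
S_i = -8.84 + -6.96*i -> [-8.84, -15.8, -22.76, -29.72, -36.68]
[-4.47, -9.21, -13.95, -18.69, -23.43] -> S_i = -4.47 + -4.74*i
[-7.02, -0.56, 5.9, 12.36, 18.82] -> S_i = -7.02 + 6.46*i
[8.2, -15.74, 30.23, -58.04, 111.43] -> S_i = 8.20*(-1.92)^i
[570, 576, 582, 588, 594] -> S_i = 570 + 6*i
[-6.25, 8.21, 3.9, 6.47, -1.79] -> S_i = Random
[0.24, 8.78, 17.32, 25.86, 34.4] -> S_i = 0.24 + 8.54*i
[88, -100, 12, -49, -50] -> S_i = Random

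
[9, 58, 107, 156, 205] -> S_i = 9 + 49*i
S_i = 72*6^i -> [72, 432, 2592, 15552, 93312]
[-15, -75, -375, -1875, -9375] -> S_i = -15*5^i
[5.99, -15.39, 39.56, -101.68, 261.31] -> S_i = 5.99*(-2.57)^i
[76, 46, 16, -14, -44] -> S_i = 76 + -30*i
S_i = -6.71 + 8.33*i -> [-6.71, 1.62, 9.95, 18.28, 26.61]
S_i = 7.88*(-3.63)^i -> [7.88, -28.6, 103.83, -376.92, 1368.21]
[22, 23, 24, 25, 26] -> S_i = 22 + 1*i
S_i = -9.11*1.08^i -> [-9.11, -9.84, -10.63, -11.48, -12.39]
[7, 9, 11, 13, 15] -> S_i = 7 + 2*i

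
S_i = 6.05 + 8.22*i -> [6.05, 14.27, 22.49, 30.71, 38.93]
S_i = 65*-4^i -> [65, -260, 1040, -4160, 16640]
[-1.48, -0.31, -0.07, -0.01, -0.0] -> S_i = -1.48*0.21^i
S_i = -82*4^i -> [-82, -328, -1312, -5248, -20992]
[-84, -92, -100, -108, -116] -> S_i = -84 + -8*i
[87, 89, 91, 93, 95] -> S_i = 87 + 2*i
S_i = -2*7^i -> [-2, -14, -98, -686, -4802]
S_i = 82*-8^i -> [82, -656, 5248, -41984, 335872]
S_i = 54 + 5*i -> [54, 59, 64, 69, 74]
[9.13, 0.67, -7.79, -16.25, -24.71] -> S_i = 9.13 + -8.46*i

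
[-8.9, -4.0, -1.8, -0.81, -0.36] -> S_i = -8.90*0.45^i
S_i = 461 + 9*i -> [461, 470, 479, 488, 497]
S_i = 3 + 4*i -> [3, 7, 11, 15, 19]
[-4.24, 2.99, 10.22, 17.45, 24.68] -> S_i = -4.24 + 7.23*i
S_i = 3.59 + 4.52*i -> [3.59, 8.11, 12.63, 17.15, 21.67]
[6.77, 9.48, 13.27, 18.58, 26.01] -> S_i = 6.77*1.40^i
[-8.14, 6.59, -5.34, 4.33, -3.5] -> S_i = -8.14*(-0.81)^i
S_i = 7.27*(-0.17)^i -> [7.27, -1.24, 0.21, -0.04, 0.01]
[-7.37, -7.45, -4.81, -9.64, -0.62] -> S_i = Random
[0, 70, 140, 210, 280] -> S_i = 0 + 70*i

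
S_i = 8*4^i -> [8, 32, 128, 512, 2048]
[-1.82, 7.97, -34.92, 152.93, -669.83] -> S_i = -1.82*(-4.38)^i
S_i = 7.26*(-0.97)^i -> [7.26, -7.04, 6.83, -6.63, 6.43]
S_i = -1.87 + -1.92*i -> [-1.87, -3.79, -5.71, -7.63, -9.55]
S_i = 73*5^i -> [73, 365, 1825, 9125, 45625]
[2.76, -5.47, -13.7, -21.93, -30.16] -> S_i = 2.76 + -8.23*i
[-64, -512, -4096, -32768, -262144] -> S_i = -64*8^i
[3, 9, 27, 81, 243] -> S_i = 3*3^i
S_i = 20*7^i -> [20, 140, 980, 6860, 48020]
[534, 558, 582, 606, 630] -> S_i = 534 + 24*i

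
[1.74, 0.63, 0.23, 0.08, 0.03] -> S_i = 1.74*0.36^i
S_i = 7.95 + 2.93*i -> [7.95, 10.88, 13.81, 16.74, 19.67]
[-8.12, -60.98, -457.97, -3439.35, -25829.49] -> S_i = -8.12*7.51^i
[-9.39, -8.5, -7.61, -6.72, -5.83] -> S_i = -9.39 + 0.89*i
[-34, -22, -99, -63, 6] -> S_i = Random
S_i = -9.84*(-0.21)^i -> [-9.84, 2.07, -0.43, 0.09, -0.02]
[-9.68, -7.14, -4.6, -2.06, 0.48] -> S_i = -9.68 + 2.54*i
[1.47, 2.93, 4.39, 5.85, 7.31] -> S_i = 1.47 + 1.46*i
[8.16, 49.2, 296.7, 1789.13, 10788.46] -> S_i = 8.16*6.03^i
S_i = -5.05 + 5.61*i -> [-5.05, 0.56, 6.17, 11.78, 17.39]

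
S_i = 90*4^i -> [90, 360, 1440, 5760, 23040]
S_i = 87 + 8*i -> [87, 95, 103, 111, 119]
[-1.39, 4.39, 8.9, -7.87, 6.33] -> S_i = Random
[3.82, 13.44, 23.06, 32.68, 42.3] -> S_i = 3.82 + 9.62*i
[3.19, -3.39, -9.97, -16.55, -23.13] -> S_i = 3.19 + -6.58*i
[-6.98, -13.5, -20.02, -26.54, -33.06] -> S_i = -6.98 + -6.52*i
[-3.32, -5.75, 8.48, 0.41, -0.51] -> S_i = Random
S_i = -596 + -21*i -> [-596, -617, -638, -659, -680]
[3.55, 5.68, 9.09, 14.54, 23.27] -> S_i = 3.55*1.60^i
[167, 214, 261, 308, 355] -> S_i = 167 + 47*i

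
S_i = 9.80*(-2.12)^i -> [9.8, -20.78, 44.05, -93.38, 197.96]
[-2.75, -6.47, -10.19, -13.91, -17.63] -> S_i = -2.75 + -3.72*i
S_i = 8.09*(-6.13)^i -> [8.09, -49.59, 304.0, -1863.5, 11423.27]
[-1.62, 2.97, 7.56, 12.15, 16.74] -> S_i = -1.62 + 4.59*i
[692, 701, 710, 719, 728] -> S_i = 692 + 9*i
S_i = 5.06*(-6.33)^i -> [5.06, -32.03, 202.75, -1283.4, 8123.91]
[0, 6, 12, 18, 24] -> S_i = 0 + 6*i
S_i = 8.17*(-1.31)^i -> [8.17, -10.7, 14.02, -18.37, 24.06]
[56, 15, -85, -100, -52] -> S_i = Random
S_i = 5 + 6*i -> [5, 11, 17, 23, 29]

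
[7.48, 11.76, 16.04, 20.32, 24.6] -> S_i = 7.48 + 4.28*i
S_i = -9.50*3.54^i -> [-9.5, -33.63, -119.05, -421.44, -1491.89]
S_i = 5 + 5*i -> [5, 10, 15, 20, 25]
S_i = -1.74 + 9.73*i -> [-1.74, 7.99, 17.72, 27.45, 37.18]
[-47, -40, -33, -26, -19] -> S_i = -47 + 7*i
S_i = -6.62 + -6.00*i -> [-6.62, -12.62, -18.62, -24.62, -30.62]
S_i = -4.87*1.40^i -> [-4.87, -6.82, -9.55, -13.36, -18.71]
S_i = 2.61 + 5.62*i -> [2.61, 8.23, 13.85, 19.47, 25.09]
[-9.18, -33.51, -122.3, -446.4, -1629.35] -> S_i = -9.18*3.65^i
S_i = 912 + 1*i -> [912, 913, 914, 915, 916]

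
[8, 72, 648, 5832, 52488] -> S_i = 8*9^i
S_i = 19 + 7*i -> [19, 26, 33, 40, 47]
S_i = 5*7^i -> [5, 35, 245, 1715, 12005]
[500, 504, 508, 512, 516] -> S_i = 500 + 4*i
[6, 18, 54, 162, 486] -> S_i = 6*3^i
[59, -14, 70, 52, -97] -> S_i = Random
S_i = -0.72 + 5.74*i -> [-0.72, 5.02, 10.76, 16.5, 22.24]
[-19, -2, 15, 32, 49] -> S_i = -19 + 17*i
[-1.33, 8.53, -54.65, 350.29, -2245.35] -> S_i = -1.33*(-6.41)^i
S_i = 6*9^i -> [6, 54, 486, 4374, 39366]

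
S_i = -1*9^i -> [-1, -9, -81, -729, -6561]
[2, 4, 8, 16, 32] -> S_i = 2*2^i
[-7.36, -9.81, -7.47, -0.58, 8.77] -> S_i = Random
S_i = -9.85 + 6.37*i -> [-9.85, -3.48, 2.89, 9.26, 15.63]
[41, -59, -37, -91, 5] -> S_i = Random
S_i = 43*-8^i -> [43, -344, 2752, -22016, 176128]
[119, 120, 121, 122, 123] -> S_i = 119 + 1*i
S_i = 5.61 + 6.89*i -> [5.61, 12.5, 19.39, 26.28, 33.17]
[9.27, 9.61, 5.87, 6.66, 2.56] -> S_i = Random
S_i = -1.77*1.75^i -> [-1.77, -3.1, -5.42, -9.49, -16.6]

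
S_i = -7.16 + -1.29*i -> [-7.16, -8.45, -9.74, -11.03, -12.32]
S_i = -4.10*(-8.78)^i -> [-4.1, 36.0, -316.06, 2775.03, -24364.75]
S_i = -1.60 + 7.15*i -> [-1.6, 5.55, 12.7, 19.85, 27.0]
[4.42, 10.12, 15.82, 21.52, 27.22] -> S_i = 4.42 + 5.70*i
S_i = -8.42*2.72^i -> [-8.42, -22.9, -62.29, -169.44, -460.88]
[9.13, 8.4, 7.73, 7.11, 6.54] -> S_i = 9.13*0.92^i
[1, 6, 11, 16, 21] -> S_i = 1 + 5*i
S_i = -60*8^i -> [-60, -480, -3840, -30720, -245760]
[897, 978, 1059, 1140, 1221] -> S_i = 897 + 81*i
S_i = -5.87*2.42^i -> [-5.87, -14.21, -34.38, -83.19, -201.33]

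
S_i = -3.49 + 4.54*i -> [-3.49, 1.05, 5.59, 10.13, 14.67]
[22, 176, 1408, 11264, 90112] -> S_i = 22*8^i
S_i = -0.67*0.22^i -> [-0.67, -0.15, -0.03, -0.01, -0.0]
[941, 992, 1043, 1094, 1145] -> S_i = 941 + 51*i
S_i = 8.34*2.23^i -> [8.34, 18.6, 41.47, 92.49, 206.25]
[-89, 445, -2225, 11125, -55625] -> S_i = -89*-5^i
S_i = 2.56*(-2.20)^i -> [2.56, -5.63, 12.39, -27.26, 59.97]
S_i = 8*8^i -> [8, 64, 512, 4096, 32768]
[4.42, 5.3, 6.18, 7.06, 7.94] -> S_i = 4.42 + 0.88*i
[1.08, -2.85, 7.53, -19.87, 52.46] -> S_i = 1.08*(-2.64)^i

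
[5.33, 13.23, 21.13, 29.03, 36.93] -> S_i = 5.33 + 7.90*i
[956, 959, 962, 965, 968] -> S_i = 956 + 3*i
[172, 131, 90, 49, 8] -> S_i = 172 + -41*i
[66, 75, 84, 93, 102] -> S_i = 66 + 9*i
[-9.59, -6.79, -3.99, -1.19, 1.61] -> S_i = -9.59 + 2.80*i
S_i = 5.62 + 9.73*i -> [5.62, 15.35, 25.08, 34.81, 44.54]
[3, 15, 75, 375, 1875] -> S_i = 3*5^i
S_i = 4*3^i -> [4, 12, 36, 108, 324]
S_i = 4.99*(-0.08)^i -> [4.99, -0.4, 0.03, -0.0, 0.0]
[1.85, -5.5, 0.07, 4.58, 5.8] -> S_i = Random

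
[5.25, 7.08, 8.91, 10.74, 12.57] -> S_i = 5.25 + 1.83*i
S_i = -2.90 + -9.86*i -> [-2.9, -12.76, -22.62, -32.48, -42.34]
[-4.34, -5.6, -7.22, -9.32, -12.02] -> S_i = -4.34*1.29^i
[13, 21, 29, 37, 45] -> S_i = 13 + 8*i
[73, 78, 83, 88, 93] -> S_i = 73 + 5*i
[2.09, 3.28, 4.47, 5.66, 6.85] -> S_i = 2.09 + 1.19*i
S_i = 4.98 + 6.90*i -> [4.98, 11.88, 18.78, 25.68, 32.58]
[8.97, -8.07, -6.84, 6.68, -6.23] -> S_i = Random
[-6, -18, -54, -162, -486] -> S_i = -6*3^i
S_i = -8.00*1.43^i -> [-8.0, -11.44, -16.36, -23.39, -33.45]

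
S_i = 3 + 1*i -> [3, 4, 5, 6, 7]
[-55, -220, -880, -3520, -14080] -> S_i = -55*4^i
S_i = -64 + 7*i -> [-64, -57, -50, -43, -36]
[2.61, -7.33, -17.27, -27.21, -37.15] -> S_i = 2.61 + -9.94*i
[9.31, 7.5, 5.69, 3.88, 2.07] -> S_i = 9.31 + -1.81*i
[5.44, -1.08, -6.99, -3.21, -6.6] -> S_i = Random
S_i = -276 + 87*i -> [-276, -189, -102, -15, 72]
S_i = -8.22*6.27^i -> [-8.22, -51.54, -323.15, -2026.16, -12704.04]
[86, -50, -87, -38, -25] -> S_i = Random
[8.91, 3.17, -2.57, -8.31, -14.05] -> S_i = 8.91 + -5.74*i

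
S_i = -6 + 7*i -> [-6, 1, 8, 15, 22]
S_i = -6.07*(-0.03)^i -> [-6.07, 0.18, -0.01, 0.0, -0.0]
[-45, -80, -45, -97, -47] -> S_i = Random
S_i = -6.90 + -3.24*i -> [-6.9, -10.14, -13.38, -16.62, -19.86]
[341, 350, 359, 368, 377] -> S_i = 341 + 9*i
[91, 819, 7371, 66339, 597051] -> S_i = 91*9^i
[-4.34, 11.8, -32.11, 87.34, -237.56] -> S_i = -4.34*(-2.72)^i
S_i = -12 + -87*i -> [-12, -99, -186, -273, -360]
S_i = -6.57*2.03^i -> [-6.57, -13.34, -27.07, -54.96, -111.57]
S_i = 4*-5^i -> [4, -20, 100, -500, 2500]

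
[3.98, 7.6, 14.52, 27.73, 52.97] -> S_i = 3.98*1.91^i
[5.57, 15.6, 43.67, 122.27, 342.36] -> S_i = 5.57*2.80^i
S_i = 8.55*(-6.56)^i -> [8.55, -56.09, 367.94, -2413.67, 15833.67]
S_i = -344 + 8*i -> [-344, -336, -328, -320, -312]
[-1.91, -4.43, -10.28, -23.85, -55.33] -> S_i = -1.91*2.32^i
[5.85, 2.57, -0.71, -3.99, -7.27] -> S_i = 5.85 + -3.28*i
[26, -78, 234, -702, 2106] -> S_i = 26*-3^i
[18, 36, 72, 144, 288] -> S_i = 18*2^i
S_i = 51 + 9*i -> [51, 60, 69, 78, 87]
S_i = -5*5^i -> [-5, -25, -125, -625, -3125]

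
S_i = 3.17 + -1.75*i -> [3.17, 1.42, -0.33, -2.08, -3.83]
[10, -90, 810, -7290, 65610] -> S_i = 10*-9^i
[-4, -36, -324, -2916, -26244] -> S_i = -4*9^i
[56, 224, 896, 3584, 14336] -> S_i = 56*4^i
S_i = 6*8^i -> [6, 48, 384, 3072, 24576]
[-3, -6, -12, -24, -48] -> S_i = -3*2^i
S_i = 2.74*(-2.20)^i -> [2.74, -6.03, 13.26, -29.18, 64.19]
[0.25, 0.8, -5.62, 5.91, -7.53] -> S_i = Random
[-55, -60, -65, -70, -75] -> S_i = -55 + -5*i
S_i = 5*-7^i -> [5, -35, 245, -1715, 12005]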